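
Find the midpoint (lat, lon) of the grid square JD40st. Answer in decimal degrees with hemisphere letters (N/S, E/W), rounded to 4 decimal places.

59.1875° S, 9.5417° E

Field J=9, D=3: +9·20° lon, +3·10° lat → SW at lon 0°, lat -60°.
Square 4, 0: +4·2° lon, +0·1° lat → SW at lon 8°, lat -60°.
Subsquare s=18, t=19: +18·0.0833333° lon, +19·0.0416667° lat → SW at lon 9.5°, lat -59.2083°.
Cell spans 0.0833333° lon × 0.0416667° lat. Centre is SW corner plus half of each.
latitude 59.1875° S, longitude 9.5417° E.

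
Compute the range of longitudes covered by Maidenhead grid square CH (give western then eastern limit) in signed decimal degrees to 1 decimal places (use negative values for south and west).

-140.0, -120.0

Field C=2, H=7: +2·20° lon, +7·10° lat → SW at lon -140°, lat -20°.
Cell spans 20° lon × 10° lat.
west -140.0, east -120.0.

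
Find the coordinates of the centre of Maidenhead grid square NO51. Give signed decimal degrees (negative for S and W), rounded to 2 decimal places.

51.50, 91.00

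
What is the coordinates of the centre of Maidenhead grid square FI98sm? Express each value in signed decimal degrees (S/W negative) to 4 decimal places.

Field F=5, I=8: +5·20° lon, +8·10° lat → SW at lon -80°, lat -10°.
Square 9, 8: +9·2° lon, +8·1° lat → SW at lon -62°, lat -2°.
Subsquare s=18, m=12: +18·0.0833333° lon, +12·0.0416667° lat → SW at lon -60.5°, lat -1.5°.
Cell spans 0.0833333° lon × 0.0416667° lat. Centre is SW corner plus half of each.
latitude -1.4792, longitude -60.4583.

-1.4792, -60.4583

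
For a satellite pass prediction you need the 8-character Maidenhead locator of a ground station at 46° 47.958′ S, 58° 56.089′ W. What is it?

Shift to the Maidenhead origin (180°W, 90°S): lon 121.06518, lat 43.20070.
Field (20°×10°, letters A–R): lon ⌊121.06518/20⌋ = 6 → G; lat ⌊43.20070/10⌋ = 4 → E.
Square (2°×1°, digits 0–9): lon ⌊1.06518/2⌋ = 0; lat ⌊3.20070/1⌋ = 3.
Subsquare (5′×2.5′, letters a–x): lon ⌊1.06518/0.0833333⌋ = 12 → m; lat ⌊0.20070/0.0416667⌋ = 4 → e.
Extended square (30″×15″, digits 0–9): lon ⌊0.06518/0.00833333⌋ = 7; lat ⌊0.03403/0.00416667⌋ = 8.

GE03me78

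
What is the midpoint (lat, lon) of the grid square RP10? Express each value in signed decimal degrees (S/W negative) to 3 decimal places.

60.500, 163.000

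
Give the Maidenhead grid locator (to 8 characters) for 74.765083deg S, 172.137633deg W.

AB35wf36

Add 180° to longitude and 90° to latitude: 7.86237, 15.23492.
Field: lon ⌊7.86237/20⌋ = 0 → A; lat ⌊15.23492/10⌋ = 1 → B.
Square: lon ⌊7.86237/2⌋ = 3; lat ⌊5.23492/1⌋ = 5.
Subsquare: lon ⌊1.86237/0.0833333⌋ = 22 → w; lat ⌊0.23492/0.0416667⌋ = 5 → f.
Extended square: lon ⌊0.02903/0.00833333⌋ = 3; lat ⌊0.02658/0.00416667⌋ = 6.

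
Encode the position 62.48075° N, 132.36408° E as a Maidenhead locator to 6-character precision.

Shift to the Maidenhead origin (180°W, 90°S): lon 312.3641, lat 152.4808.
Field: 312.3641/20 → 15 → P, 152.4808/10 → 15 → P; chars PP.
Square: 12.3641/2 → 6, 2.4808/1 → 2; chars 62.
Subsquare: 0.3641/0.0833333 → 4 → e, 0.4808/0.0416667 → 11 → l; chars el.

PP62el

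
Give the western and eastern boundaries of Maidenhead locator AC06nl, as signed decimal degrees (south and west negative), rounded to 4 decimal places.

Field A=0, C=2: +0·20° lon, +2·10° lat → SW at lon -180°, lat -70°.
Square 0, 6: +0·2° lon, +6·1° lat → SW at lon -180°, lat -64°.
Subsquare n=13, l=11: +13·0.0833333° lon, +11·0.0416667° lat → SW at lon -178.917°, lat -63.5417°.
Cell spans 0.0833333° lon × 0.0416667° lat.
west -178.9167, east -178.8333.

-178.9167, -178.8333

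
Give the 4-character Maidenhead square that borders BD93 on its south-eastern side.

CD02

Longitude square 9; +1 → 10, wraps to 0, carry into field.
Longitude field B = 1; +1 → 2 = C.
Latitude square 3; −1 → 2.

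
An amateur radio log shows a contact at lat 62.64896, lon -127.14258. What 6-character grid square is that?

CP62kp

Offset from 180°W / 90°S: lon 52.8574°, lat 152.6490°.
Field: lon ⌊52.8574/20⌋ = 2 → C; lat ⌊152.6490/10⌋ = 15 → P.
Square: lon ⌊12.8574/2⌋ = 6; lat ⌊2.6490/1⌋ = 2.
Subsquare: lon ⌊0.8574/0.0833333⌋ = 10 → k; lat ⌊0.6490/0.0416667⌋ = 15 → p.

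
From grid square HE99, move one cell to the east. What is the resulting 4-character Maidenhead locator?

Longitude square 9; +1 → 10, wraps to 0, carry into field.
Longitude field H = 7; +1 → 8 = I.
The latitude characters are unchanged.

IE09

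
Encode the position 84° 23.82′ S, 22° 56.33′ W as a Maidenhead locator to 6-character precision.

Offset from 180°W / 90°S: lon 157.0612°, lat 5.6030°.
Field: lon ⌊157.0612/20⌋ = 7 → H; lat ⌊5.6030/10⌋ = 0 → A.
Square: lon ⌊17.0612/2⌋ = 8; lat ⌊5.6030/1⌋ = 5.
Subsquare: lon ⌊1.0612/0.0833333⌋ = 12 → m; lat ⌊0.6030/0.0416667⌋ = 14 → o.

HA85mo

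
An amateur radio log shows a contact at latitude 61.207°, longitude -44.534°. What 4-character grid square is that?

GP71

Shift to the Maidenhead origin (180°W, 90°S): lon 135.47, lat 151.21.
Field: lon ⌊135.47/20⌋ = 6 → G; lat ⌊151.21/10⌋ = 15 → P.
Square: lon ⌊15.47/2⌋ = 7; lat ⌊1.21/1⌋ = 1.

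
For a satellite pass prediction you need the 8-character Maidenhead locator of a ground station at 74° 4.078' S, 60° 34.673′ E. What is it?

Offset from 180°W / 90°S: lon 240.57788°, lat 15.93203°.
Field: lon ⌊240.57788/20⌋ = 12 → M; lat ⌊15.93203/10⌋ = 1 → B.
Square: lon ⌊0.57788/2⌋ = 0; lat ⌊5.93203/1⌋ = 5.
Subsquare: lon ⌊0.57788/0.0833333⌋ = 6 → g; lat ⌊0.93203/0.0416667⌋ = 22 → w.
Extended square: lon ⌊0.07788/0.00833333⌋ = 9; lat ⌊0.01537/0.00416667⌋ = 3.

MB05gw93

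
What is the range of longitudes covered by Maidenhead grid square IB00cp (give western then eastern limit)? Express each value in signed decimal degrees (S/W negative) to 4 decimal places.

-19.8333, -19.7500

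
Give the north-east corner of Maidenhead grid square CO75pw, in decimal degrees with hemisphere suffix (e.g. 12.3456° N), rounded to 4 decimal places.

55.9583° N, 124.6667° W

Field C=2, O=14: +2·20° lon, +14·10° lat → SW at lon -140°, lat 50°.
Square 7, 5: +7·2° lon, +5·1° lat → SW at lon -126°, lat 55°.
Subsquare p=15, w=22: +15·0.0833333° lon, +22·0.0416667° lat → SW at lon -124.75°, lat 55.9167°.
Cell spans 0.0833333° lon × 0.0416667° lat. NE corner is SW corner plus one full cell.
latitude 55.9583° N, longitude 124.6667° W.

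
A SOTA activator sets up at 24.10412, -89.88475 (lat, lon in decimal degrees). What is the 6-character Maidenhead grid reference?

EL54bc

Offset from 180°W / 90°S: lon 90.1153°, lat 114.1041°.
Field: lon ⌊90.1153/20⌋ = 4 → E; lat ⌊114.1041/10⌋ = 11 → L.
Square: lon ⌊10.1153/2⌋ = 5; lat ⌊4.1041/1⌋ = 4.
Subsquare: lon ⌊0.1153/0.0833333⌋ = 1 → b; lat ⌊0.1041/0.0416667⌋ = 2 → c.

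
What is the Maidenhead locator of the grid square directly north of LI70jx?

Latitude subsquare x = 23; +1 → 24, wraps to 0 = a, carry into square.
Latitude square 0; +1 → 1.
The longitude characters are unchanged.

LI71ja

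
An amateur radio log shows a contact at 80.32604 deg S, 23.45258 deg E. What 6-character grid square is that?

KA19rq

Offset from 180°W / 90°S: lon 203.4526°, lat 9.6740°.
Field: lon ⌊203.4526/20⌋ = 10 → K; lat ⌊9.6740/10⌋ = 0 → A.
Square: lon ⌊3.4526/2⌋ = 1; lat ⌊9.6740/1⌋ = 9.
Subsquare: lon ⌊1.4526/0.0833333⌋ = 17 → r; lat ⌊0.6740/0.0416667⌋ = 16 → q.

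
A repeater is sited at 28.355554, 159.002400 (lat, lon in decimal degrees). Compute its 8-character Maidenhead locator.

QL98mi05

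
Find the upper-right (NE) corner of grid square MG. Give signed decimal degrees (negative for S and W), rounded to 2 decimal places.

Field M=12, G=6: +12·20° lon, +6·10° lat → SW at lon 60°, lat -30°.
Cell spans 20° lon × 10° lat. NE corner is SW corner plus one full cell.
latitude -20.00, longitude 80.00.

-20.00, 80.00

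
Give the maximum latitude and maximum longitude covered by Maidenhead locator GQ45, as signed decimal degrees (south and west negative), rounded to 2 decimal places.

76.00, -50.00

Field G=6, Q=16: +6·20° lon, +16·10° lat → SW at lon -60°, lat 70°.
Square 4, 5: +4·2° lon, +5·1° lat → SW at lon -52°, lat 75°.
Cell spans 2° lon × 1° lat. NE corner is SW corner plus one full cell.
latitude 76.00, longitude -50.00.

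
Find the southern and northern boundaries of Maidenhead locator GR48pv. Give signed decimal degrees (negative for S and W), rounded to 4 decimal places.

Field G=6, R=17: +6·20° lon, +17·10° lat → SW at lon -60°, lat 80°.
Square 4, 8: +4·2° lon, +8·1° lat → SW at lon -52°, lat 88°.
Subsquare p=15, v=21: +15·0.0833333° lon, +21·0.0416667° lat → SW at lon -50.75°, lat 88.875°.
Cell spans 0.0833333° lon × 0.0416667° lat.
south 88.8750, north 88.9167.

88.8750, 88.9167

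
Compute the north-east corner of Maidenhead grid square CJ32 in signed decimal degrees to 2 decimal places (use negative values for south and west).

Field C=2, J=9: +2·20° lon, +9·10° lat → SW at lon -140°, lat 0°.
Square 3, 2: +3·2° lon, +2·1° lat → SW at lon -134°, lat 2°.
Cell spans 2° lon × 1° lat. NE corner is SW corner plus one full cell.
latitude 3.00, longitude -132.00.

3.00, -132.00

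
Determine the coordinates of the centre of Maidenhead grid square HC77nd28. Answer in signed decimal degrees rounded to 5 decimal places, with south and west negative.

Field H=7, C=2: +7·20° lon, +2·10° lat → SW at lon -40°, lat -70°.
Square 7, 7: +7·2° lon, +7·1° lat → SW at lon -26°, lat -63°.
Subsquare n=13, d=3: +13·0.0833333° lon, +3·0.0416667° lat → SW at lon -24.9167°, lat -62.875°.
Extended square 2, 8: +2·0.00833333° lon, +8·0.00416667° lat → SW at lon -24.9°, lat -62.8417°.
Cell spans 0.00833333° lon × 0.00416667° lat. Centre is SW corner plus half of each.
latitude -62.83958, longitude -24.89583.

-62.83958, -24.89583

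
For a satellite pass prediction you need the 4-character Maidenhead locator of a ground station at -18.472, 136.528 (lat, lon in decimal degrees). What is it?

PH81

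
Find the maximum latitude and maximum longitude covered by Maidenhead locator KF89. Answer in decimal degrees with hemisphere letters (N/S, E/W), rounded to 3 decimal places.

Field K=10, F=5: +10·20° lon, +5·10° lat → SW at lon 20°, lat -40°.
Square 8, 9: +8·2° lon, +9·1° lat → SW at lon 36°, lat -31°.
Cell spans 2° lon × 1° lat. NE corner is SW corner plus one full cell.
latitude 30.000° S, longitude 38.000° E.

30.000° S, 38.000° E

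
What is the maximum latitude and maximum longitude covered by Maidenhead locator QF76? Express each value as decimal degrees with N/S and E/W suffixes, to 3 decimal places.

33.000° S, 156.000° E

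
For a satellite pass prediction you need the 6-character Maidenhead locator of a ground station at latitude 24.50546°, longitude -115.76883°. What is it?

DL24cm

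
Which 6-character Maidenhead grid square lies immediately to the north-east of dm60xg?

Longitude subsquare x = 23; +1 → 24, wraps to 0 = a, carry into square.
Longitude square 6; +1 → 7.
Latitude subsquare g = 6; +1 → 7 = h.

DM70ah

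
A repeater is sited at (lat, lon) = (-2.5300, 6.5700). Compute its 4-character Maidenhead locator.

Offset from 180°W / 90°S: lon 186.57°, lat 87.47°.
Field: 186.57/20 → 9 → J, 87.47/10 → 8 → I; chars JI.
Square: 6.57/2 → 3, 7.47/1 → 7; chars 37.

JI37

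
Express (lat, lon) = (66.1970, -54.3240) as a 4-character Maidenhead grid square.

Add 180° to longitude and 90° to latitude: 125.68, 156.20.
Field: lon ⌊125.68/20⌋ = 6 → G; lat ⌊156.20/10⌋ = 15 → P.
Square: lon ⌊5.68/2⌋ = 2; lat ⌊6.20/1⌋ = 6.

GP26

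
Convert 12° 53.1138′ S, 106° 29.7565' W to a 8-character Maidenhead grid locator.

Shift to the Maidenhead origin (180°W, 90°S): lon 73.50406, lat 77.11477.
Field (20°×10°, letters A–R): lon ⌊73.50406/20⌋ = 3 → D; lat ⌊77.11477/10⌋ = 7 → H.
Square (2°×1°, digits 0–9): lon ⌊13.50406/2⌋ = 6; lat ⌊7.11477/1⌋ = 7.
Subsquare (5′×2.5′, letters a–x): lon ⌊1.50406/0.0833333⌋ = 18 → s; lat ⌊0.11477/0.0416667⌋ = 2 → c.
Extended square (30″×15″, digits 0–9): lon ⌊0.00406/0.00833333⌋ = 0; lat ⌊0.03144/0.00416667⌋ = 7.

DH67sc07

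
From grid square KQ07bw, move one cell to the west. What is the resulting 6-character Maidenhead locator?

Longitude subsquare b = 1; −1 → 0 = a.
The latitude characters are unchanged.

KQ07aw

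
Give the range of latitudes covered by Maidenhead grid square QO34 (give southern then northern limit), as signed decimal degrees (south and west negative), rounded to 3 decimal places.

Field Q=16, O=14: +16·20° lon, +14·10° lat → SW at lon 140°, lat 50°.
Square 3, 4: +3·2° lon, +4·1° lat → SW at lon 146°, lat 54°.
Cell spans 2° lon × 1° lat.
south 54.000, north 55.000.

54.000, 55.000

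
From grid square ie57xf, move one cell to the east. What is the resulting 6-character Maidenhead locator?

IE67af

Longitude subsquare x = 23; +1 → 24, wraps to 0 = a, carry into square.
Longitude square 5; +1 → 6.
The latitude characters are unchanged.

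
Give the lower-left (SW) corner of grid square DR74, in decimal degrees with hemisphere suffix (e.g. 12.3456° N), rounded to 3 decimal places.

Field D=3, R=17: +3·20° lon, +17·10° lat → SW at lon -120°, lat 80°.
Square 7, 4: +7·2° lon, +4·1° lat → SW at lon -106°, lat 84°.
latitude 84.000° N, longitude 106.000° W.

84.000° N, 106.000° W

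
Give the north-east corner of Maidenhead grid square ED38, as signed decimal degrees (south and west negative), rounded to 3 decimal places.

Field E=4, D=3: +4·20° lon, +3·10° lat → SW at lon -100°, lat -60°.
Square 3, 8: +3·2° lon, +8·1° lat → SW at lon -94°, lat -52°.
Cell spans 2° lon × 1° lat. NE corner is SW corner plus one full cell.
latitude -51.000, longitude -92.000.

-51.000, -92.000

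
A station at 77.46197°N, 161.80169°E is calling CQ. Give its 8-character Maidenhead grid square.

RQ07vl60

Add 180° to longitude and 90° to latitude: 341.80169, 167.46197.
Field: lon ⌊341.80169/20⌋ = 17 → R; lat ⌊167.46197/10⌋ = 16 → Q.
Square: lon ⌊1.80169/2⌋ = 0; lat ⌊7.46197/1⌋ = 7.
Subsquare: lon ⌊1.80169/0.0833333⌋ = 21 → v; lat ⌊0.46197/0.0416667⌋ = 11 → l.
Extended square: lon ⌊0.05169/0.00833333⌋ = 6; lat ⌊0.00364/0.00416667⌋ = 0.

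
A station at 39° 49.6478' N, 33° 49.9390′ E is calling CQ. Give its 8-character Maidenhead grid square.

KM69vt98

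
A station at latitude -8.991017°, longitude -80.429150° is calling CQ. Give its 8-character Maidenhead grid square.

EI91sa82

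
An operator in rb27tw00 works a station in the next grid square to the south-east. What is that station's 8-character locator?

RB27tv19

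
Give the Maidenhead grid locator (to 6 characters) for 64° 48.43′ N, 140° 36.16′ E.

QP04ht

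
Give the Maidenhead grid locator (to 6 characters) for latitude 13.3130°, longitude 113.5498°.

OK63sh

Shift to the Maidenhead origin (180°W, 90°S): lon 293.5498, lat 103.3130.
Field: 293.5498/20 → 14 → O, 103.3130/10 → 10 → K; chars OK.
Square: 13.5498/2 → 6, 3.3130/1 → 3; chars 63.
Subsquare: 1.5498/0.0833333 → 18 → s, 0.3130/0.0416667 → 7 → h; chars sh.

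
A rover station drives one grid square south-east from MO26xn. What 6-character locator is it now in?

MO36am

Longitude subsquare x = 23; +1 → 24, wraps to 0 = a, carry into square.
Longitude square 2; +1 → 3.
Latitude subsquare n = 13; −1 → 12 = m.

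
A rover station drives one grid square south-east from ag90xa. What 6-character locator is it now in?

BF09ax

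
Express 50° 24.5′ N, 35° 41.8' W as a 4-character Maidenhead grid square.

HO20

Offset from 180°W / 90°S: lon 144.30°, lat 140.41°.
Field (20°×10°, letters A–R): 144.30/20 → 7 → H, 140.41/10 → 14 → O; chars HO.
Square (2°×1°, digits 0–9): 4.30/2 → 2, 0.41/1 → 0; chars 20.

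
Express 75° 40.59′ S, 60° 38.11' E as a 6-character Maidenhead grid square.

MB04hh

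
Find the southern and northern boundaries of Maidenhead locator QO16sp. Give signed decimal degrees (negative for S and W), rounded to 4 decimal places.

56.6250, 56.6667

Field Q=16, O=14: +16·20° lon, +14·10° lat → SW at lon 140°, lat 50°.
Square 1, 6: +1·2° lon, +6·1° lat → SW at lon 142°, lat 56°.
Subsquare s=18, p=15: +18·0.0833333° lon, +15·0.0416667° lat → SW at lon 143.5°, lat 56.625°.
Cell spans 0.0833333° lon × 0.0416667° lat.
south 56.6250, north 56.6667.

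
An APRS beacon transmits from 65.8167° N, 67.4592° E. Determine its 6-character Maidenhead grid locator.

Shift to the Maidenhead origin (180°W, 90°S): lon 247.4592, lat 155.8167.
Field: 247.4592/20 → 12 → M, 155.8167/10 → 15 → P; chars MP.
Square: 7.4592/2 → 3, 5.8167/1 → 5; chars 35.
Subsquare: 1.4592/0.0833333 → 17 → r, 0.8167/0.0416667 → 19 → t; chars rt.

MP35rt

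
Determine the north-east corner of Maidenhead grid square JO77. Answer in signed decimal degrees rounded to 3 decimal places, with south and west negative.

Field J=9, O=14: +9·20° lon, +14·10° lat → SW at lon 0°, lat 50°.
Square 7, 7: +7·2° lon, +7·1° lat → SW at lon 14°, lat 57°.
Cell spans 2° lon × 1° lat. NE corner is SW corner plus one full cell.
latitude 58.000, longitude 16.000.

58.000, 16.000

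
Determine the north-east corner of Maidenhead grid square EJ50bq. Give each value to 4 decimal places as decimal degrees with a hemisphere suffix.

0.7083° N, 89.8333° W

Field E=4, J=9: +4·20° lon, +9·10° lat → SW at lon -100°, lat 0°.
Square 5, 0: +5·2° lon, +0·1° lat → SW at lon -90°, lat 0°.
Subsquare b=1, q=16: +1·0.0833333° lon, +16·0.0416667° lat → SW at lon -89.9167°, lat 0.666667°.
Cell spans 0.0833333° lon × 0.0416667° lat. NE corner is SW corner plus one full cell.
latitude 0.7083° N, longitude 89.8333° W.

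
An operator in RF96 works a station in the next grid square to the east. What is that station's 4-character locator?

AF06

Longitude square 9; +1 → 10, wraps to 0, carry into field.
Longitude field R = 17; +1 → 18, wraps to 0 = A, wrapping around the antimeridian.
The latitude characters are unchanged.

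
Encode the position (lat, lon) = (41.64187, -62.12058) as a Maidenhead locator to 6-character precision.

Offset from 180°W / 90°S: lon 117.8794°, lat 131.6419°.
Field: lon ⌊117.8794/20⌋ = 5 → F; lat ⌊131.6419/10⌋ = 13 → N.
Square: lon ⌊17.8794/2⌋ = 8; lat ⌊1.6419/1⌋ = 1.
Subsquare: lon ⌊1.8794/0.0833333⌋ = 22 → w; lat ⌊0.6419/0.0416667⌋ = 15 → p.

FN81wp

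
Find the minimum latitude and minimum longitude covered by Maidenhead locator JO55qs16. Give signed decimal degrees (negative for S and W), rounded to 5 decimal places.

Field J=9, O=14: +9·20° lon, +14·10° lat → SW at lon 0°, lat 50°.
Square 5, 5: +5·2° lon, +5·1° lat → SW at lon 10°, lat 55°.
Subsquare q=16, s=18: +16·0.0833333° lon, +18·0.0416667° lat → SW at lon 11.3333°, lat 55.75°.
Extended square 1, 6: +1·0.00833333° lon, +6·0.00416667° lat → SW at lon 11.3417°, lat 55.775°.
latitude 55.77500, longitude 11.34167.

55.77500, 11.34167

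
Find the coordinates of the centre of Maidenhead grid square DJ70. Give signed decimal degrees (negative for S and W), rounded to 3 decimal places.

0.500, -105.000

Field D=3, J=9: +3·20° lon, +9·10° lat → SW at lon -120°, lat 0°.
Square 7, 0: +7·2° lon, +0·1° lat → SW at lon -106°, lat 0°.
Cell spans 2° lon × 1° lat. Centre is SW corner plus half of each.
latitude 0.500, longitude -105.000.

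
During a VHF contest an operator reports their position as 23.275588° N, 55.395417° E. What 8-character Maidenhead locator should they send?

LL73qg76

Add 180° to longitude and 90° to latitude: 235.39542, 113.27559.
Field (20°×10°, letters A–R): lon ⌊235.39542/20⌋ = 11 → L; lat ⌊113.27559/10⌋ = 11 → L.
Square (2°×1°, digits 0–9): lon ⌊15.39542/2⌋ = 7; lat ⌊3.27559/1⌋ = 3.
Subsquare (5′×2.5′, letters a–x): lon ⌊1.39542/0.0833333⌋ = 16 → q; lat ⌊0.27559/0.0416667⌋ = 6 → g.
Extended square (30″×15″, digits 0–9): lon ⌊0.06208/0.00833333⌋ = 7; lat ⌊0.02559/0.00416667⌋ = 6.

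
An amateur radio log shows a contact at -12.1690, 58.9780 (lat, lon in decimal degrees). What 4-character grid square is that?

Offset from 180°W / 90°S: lon 238.98°, lat 77.83°.
Field (20°×10°, letters A–R): lon ⌊238.98/20⌋ = 11 → L; lat ⌊77.83/10⌋ = 7 → H.
Square (2°×1°, digits 0–9): lon ⌊18.98/2⌋ = 9; lat ⌊7.83/1⌋ = 7.

LH97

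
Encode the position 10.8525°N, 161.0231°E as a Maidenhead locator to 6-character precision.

Shift to the Maidenhead origin (180°W, 90°S): lon 341.0231, lat 100.8525.
Field: lon ⌊341.0231/20⌋ = 17 → R; lat ⌊100.8525/10⌋ = 10 → K.
Square: lon ⌊1.0231/2⌋ = 0; lat ⌊0.8525/1⌋ = 0.
Subsquare: lon ⌊1.0231/0.0833333⌋ = 12 → m; lat ⌊0.8525/0.0416667⌋ = 20 → u.

RK00mu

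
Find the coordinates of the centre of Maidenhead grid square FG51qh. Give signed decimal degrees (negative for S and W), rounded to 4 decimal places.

Field F=5, G=6: +5·20° lon, +6·10° lat → SW at lon -80°, lat -30°.
Square 5, 1: +5·2° lon, +1·1° lat → SW at lon -70°, lat -29°.
Subsquare q=16, h=7: +16·0.0833333° lon, +7·0.0416667° lat → SW at lon -68.6667°, lat -28.7083°.
Cell spans 0.0833333° lon × 0.0416667° lat. Centre is SW corner plus half of each.
latitude -28.6875, longitude -68.6250.

-28.6875, -68.6250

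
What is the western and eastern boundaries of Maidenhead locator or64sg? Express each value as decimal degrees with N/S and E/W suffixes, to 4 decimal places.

Field O=14, R=17: +14·20° lon, +17·10° lat → SW at lon 100°, lat 80°.
Square 6, 4: +6·2° lon, +4·1° lat → SW at lon 112°, lat 84°.
Subsquare s=18, g=6: +18·0.0833333° lon, +6·0.0416667° lat → SW at lon 113.5°, lat 84.25°.
Cell spans 0.0833333° lon × 0.0416667° lat.
west 113.5000° E, east 113.5833° E.

113.5000° E, 113.5833° E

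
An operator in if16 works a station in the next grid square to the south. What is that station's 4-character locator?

IF15

Latitude square 6; −1 → 5.
The longitude characters are unchanged.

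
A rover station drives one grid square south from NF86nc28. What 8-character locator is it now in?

NF86nc27

Latitude extended square 8; −1 → 7.
The longitude characters are unchanged.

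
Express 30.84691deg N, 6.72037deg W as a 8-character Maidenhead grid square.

Offset from 180°W / 90°S: lon 173.27963°, lat 120.84691°.
Field: lon ⌊173.27963/20⌋ = 8 → I; lat ⌊120.84691/10⌋ = 12 → M.
Square: lon ⌊13.27963/2⌋ = 6; lat ⌊0.84691/1⌋ = 0.
Subsquare: lon ⌊1.27963/0.0833333⌋ = 15 → p; lat ⌊0.84691/0.0416667⌋ = 20 → u.
Extended square: lon ⌊0.02963/0.00833333⌋ = 3; lat ⌊0.01358/0.00416667⌋ = 3.

IM60pu33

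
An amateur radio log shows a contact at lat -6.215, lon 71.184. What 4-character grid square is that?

MI53

Add 180° to longitude and 90° to latitude: 251.18, 83.78.
Field: 251.18/20 → 12 → M, 83.78/10 → 8 → I; chars MI.
Square: 11.18/2 → 5, 3.78/1 → 3; chars 53.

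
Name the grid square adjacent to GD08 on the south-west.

FD97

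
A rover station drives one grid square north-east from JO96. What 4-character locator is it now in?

KO07

Longitude square 9; +1 → 10, wraps to 0, carry into field.
Longitude field J = 9; +1 → 10 = K.
Latitude square 6; +1 → 7.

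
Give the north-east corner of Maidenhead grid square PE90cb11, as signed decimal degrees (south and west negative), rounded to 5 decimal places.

-49.95000, 138.18333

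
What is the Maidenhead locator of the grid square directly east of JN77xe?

JN87ae

Longitude subsquare x = 23; +1 → 24, wraps to 0 = a, carry into square.
Longitude square 7; +1 → 8.
The latitude characters are unchanged.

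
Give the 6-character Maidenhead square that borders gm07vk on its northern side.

GM07vl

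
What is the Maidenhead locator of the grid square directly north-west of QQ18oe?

QQ18nf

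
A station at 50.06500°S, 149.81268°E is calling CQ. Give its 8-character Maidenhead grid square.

QD49vw74

Shift to the Maidenhead origin (180°W, 90°S): lon 329.81268, lat 39.93500.
Field: lon ⌊329.81268/20⌋ = 16 → Q; lat ⌊39.93500/10⌋ = 3 → D.
Square: lon ⌊9.81268/2⌋ = 4; lat ⌊9.93500/1⌋ = 9.
Subsquare: lon ⌊1.81268/0.0833333⌋ = 21 → v; lat ⌊0.93500/0.0416667⌋ = 22 → w.
Extended square: lon ⌊0.06268/0.00833333⌋ = 7; lat ⌊0.01833/0.00416667⌋ = 4.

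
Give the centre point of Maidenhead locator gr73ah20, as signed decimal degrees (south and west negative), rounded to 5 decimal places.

83.29375, -45.97917

Field G=6, R=17: +6·20° lon, +17·10° lat → SW at lon -60°, lat 80°.
Square 7, 3: +7·2° lon, +3·1° lat → SW at lon -46°, lat 83°.
Subsquare a=0, h=7: +0·0.0833333° lon, +7·0.0416667° lat → SW at lon -46°, lat 83.2917°.
Extended square 2, 0: +2·0.00833333° lon, +0·0.00416667° lat → SW at lon -45.9833°, lat 83.2917°.
Cell spans 0.00833333° lon × 0.00416667° lat. Centre is SW corner plus half of each.
latitude 83.29375, longitude -45.97917.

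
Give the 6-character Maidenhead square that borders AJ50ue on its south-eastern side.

AJ50vd

Longitude subsquare u = 20; +1 → 21 = v.
Latitude subsquare e = 4; −1 → 3 = d.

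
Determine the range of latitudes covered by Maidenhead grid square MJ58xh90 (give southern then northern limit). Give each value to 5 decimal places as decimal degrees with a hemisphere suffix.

Field M=12, J=9: +12·20° lon, +9·10° lat → SW at lon 60°, lat 0°.
Square 5, 8: +5·2° lon, +8·1° lat → SW at lon 70°, lat 8°.
Subsquare x=23, h=7: +23·0.0833333° lon, +7·0.0416667° lat → SW at lon 71.9167°, lat 8.29167°.
Extended square 9, 0: +9·0.00833333° lon, +0·0.00416667° lat → SW at lon 71.9917°, lat 8.29167°.
Cell spans 0.00833333° lon × 0.00416667° lat.
south 8.29167° N, north 8.29583° N.

8.29167° N, 8.29583° N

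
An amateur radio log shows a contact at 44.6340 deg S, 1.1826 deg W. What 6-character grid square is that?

Add 180° to longitude and 90° to latitude: 178.8174, 45.3660.
Field: 178.8174/20 → 8 → I, 45.3660/10 → 4 → E; chars IE.
Square: 18.8174/2 → 9, 5.3660/1 → 5; chars 95.
Subsquare: 0.8174/0.0833333 → 9 → j, 0.3660/0.0416667 → 8 → i; chars ji.

IE95ji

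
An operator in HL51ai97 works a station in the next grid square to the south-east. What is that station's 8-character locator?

HL51bi06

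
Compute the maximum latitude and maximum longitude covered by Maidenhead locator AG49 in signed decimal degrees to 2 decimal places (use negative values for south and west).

-20.00, -170.00

Field A=0, G=6: +0·20° lon, +6·10° lat → SW at lon -180°, lat -30°.
Square 4, 9: +4·2° lon, +9·1° lat → SW at lon -172°, lat -21°.
Cell spans 2° lon × 1° lat. NE corner is SW corner plus one full cell.
latitude -20.00, longitude -170.00.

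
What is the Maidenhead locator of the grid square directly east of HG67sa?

Longitude subsquare s = 18; +1 → 19 = t.
The latitude characters are unchanged.

HG67ta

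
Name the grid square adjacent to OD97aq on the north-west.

OD87xr

Longitude subsquare a = 0; −1 → -1, wraps to 23 = x, carry into square.
Longitude square 9; −1 → 8.
Latitude subsquare q = 16; +1 → 17 = r.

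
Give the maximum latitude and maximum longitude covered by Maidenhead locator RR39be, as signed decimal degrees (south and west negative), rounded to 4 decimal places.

Field R=17, R=17: +17·20° lon, +17·10° lat → SW at lon 160°, lat 80°.
Square 3, 9: +3·2° lon, +9·1° lat → SW at lon 166°, lat 89°.
Subsquare b=1, e=4: +1·0.0833333° lon, +4·0.0416667° lat → SW at lon 166.083°, lat 89.1667°.
Cell spans 0.0833333° lon × 0.0416667° lat. NE corner is SW corner plus one full cell.
latitude 89.2083, longitude 166.1667.

89.2083, 166.1667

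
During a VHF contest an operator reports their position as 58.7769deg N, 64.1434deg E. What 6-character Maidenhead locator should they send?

MO28bs

Shift to the Maidenhead origin (180°W, 90°S): lon 244.1434, lat 148.7769.
Field (20°×10°, letters A–R): lon ⌊244.1434/20⌋ = 12 → M; lat ⌊148.7769/10⌋ = 14 → O.
Square (2°×1°, digits 0–9): lon ⌊4.1434/2⌋ = 2; lat ⌊8.7769/1⌋ = 8.
Subsquare (5′×2.5′, letters a–x): lon ⌊0.1434/0.0833333⌋ = 1 → b; lat ⌊0.7769/0.0416667⌋ = 18 → s.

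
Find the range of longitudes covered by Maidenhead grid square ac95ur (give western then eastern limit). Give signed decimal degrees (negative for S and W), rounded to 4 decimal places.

-160.3333, -160.2500

Field A=0, C=2: +0·20° lon, +2·10° lat → SW at lon -180°, lat -70°.
Square 9, 5: +9·2° lon, +5·1° lat → SW at lon -162°, lat -65°.
Subsquare u=20, r=17: +20·0.0833333° lon, +17·0.0416667° lat → SW at lon -160.333°, lat -64.2917°.
Cell spans 0.0833333° lon × 0.0416667° lat.
west -160.3333, east -160.2500.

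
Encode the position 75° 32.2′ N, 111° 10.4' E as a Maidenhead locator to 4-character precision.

Add 180° to longitude and 90° to latitude: 291.17, 165.54.
Field (20°×10°, letters A–R): lon ⌊291.17/20⌋ = 14 → O; lat ⌊165.54/10⌋ = 16 → Q.
Square (2°×1°, digits 0–9): lon ⌊11.17/2⌋ = 5; lat ⌊5.54/1⌋ = 5.

OQ55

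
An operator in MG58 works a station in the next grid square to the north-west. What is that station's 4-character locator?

MG49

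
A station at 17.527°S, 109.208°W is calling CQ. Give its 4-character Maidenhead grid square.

DH52

Offset from 180°W / 90°S: lon 70.79°, lat 72.47°.
Field: lon ⌊70.79/20⌋ = 3 → D; lat ⌊72.47/10⌋ = 7 → H.
Square: lon ⌊10.79/2⌋ = 5; lat ⌊2.47/1⌋ = 2.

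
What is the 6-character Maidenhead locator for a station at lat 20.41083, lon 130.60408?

PL50hj

Shift to the Maidenhead origin (180°W, 90°S): lon 310.6041, lat 110.4108.
Field: lon ⌊310.6041/20⌋ = 15 → P; lat ⌊110.4108/10⌋ = 11 → L.
Square: lon ⌊10.6041/2⌋ = 5; lat ⌊0.4108/1⌋ = 0.
Subsquare: lon ⌊0.6041/0.0833333⌋ = 7 → h; lat ⌊0.4108/0.0416667⌋ = 9 → j.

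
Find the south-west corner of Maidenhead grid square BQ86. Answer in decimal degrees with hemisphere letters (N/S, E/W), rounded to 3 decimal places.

Field B=1, Q=16: +1·20° lon, +16·10° lat → SW at lon -160°, lat 70°.
Square 8, 6: +8·2° lon, +6·1° lat → SW at lon -144°, lat 76°.
latitude 76.000° N, longitude 144.000° W.

76.000° N, 144.000° W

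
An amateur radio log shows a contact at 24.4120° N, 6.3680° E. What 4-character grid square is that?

Shift to the Maidenhead origin (180°W, 90°S): lon 186.37, lat 114.41.
Field: lon ⌊186.37/20⌋ = 9 → J; lat ⌊114.41/10⌋ = 11 → L.
Square: lon ⌊6.37/2⌋ = 3; lat ⌊4.41/1⌋ = 4.

JL34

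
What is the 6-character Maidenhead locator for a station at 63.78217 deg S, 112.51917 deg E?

OC66gf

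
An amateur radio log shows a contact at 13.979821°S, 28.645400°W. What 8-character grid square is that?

Add 180° to longitude and 90° to latitude: 151.35460, 76.02018.
Field: 151.35460/20 → 7 → H, 76.02018/10 → 7 → H; chars HH.
Square: 11.35460/2 → 5, 6.02018/1 → 6; chars 56.
Subsquare: 1.35460/0.0833333 → 16 → q, 0.02018/0.0416667 → 0 → a; chars qa.
Extended square: 0.02127/0.00833333 → 2, 0.02018/0.00416667 → 4; chars 24.

HH56qa24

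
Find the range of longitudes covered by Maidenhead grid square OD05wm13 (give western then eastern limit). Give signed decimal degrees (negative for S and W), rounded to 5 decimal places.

Field O=14, D=3: +14·20° lon, +3·10° lat → SW at lon 100°, lat -60°.
Square 0, 5: +0·2° lon, +5·1° lat → SW at lon 100°, lat -55°.
Subsquare w=22, m=12: +22·0.0833333° lon, +12·0.0416667° lat → SW at lon 101.833°, lat -54.5°.
Extended square 1, 3: +1·0.00833333° lon, +3·0.00416667° lat → SW at lon 101.842°, lat -54.4875°.
Cell spans 0.00833333° lon × 0.00416667° lat.
west 101.84167, east 101.85000.

101.84167, 101.85000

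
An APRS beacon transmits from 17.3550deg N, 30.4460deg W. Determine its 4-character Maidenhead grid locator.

Add 180° to longitude and 90° to latitude: 149.55, 107.36.
Field: lon ⌊149.55/20⌋ = 7 → H; lat ⌊107.36/10⌋ = 10 → K.
Square: lon ⌊9.55/2⌋ = 4; lat ⌊7.36/1⌋ = 7.

HK47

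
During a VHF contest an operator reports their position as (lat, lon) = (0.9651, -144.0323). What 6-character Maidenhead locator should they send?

BJ70xx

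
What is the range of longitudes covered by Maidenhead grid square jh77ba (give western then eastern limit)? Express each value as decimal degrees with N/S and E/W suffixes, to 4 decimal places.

14.0833° E, 14.1667° E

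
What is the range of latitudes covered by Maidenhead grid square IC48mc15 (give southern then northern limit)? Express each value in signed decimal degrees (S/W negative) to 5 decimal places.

-61.89583, -61.89167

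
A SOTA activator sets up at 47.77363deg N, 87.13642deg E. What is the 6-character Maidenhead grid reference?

NN37ns

Add 180° to longitude and 90° to latitude: 267.1364, 137.7736.
Field (20°×10°, letters A–R): 267.1364/20 → 13 → N, 137.7736/10 → 13 → N; chars NN.
Square (2°×1°, digits 0–9): 7.1364/2 → 3, 7.7736/1 → 7; chars 37.
Subsquare (5′×2.5′, letters a–x): 1.1364/0.0833333 → 13 → n, 0.7736/0.0416667 → 18 → s; chars ns.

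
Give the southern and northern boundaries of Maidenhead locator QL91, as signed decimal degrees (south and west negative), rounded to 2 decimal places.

21.00, 22.00

Field Q=16, L=11: +16·20° lon, +11·10° lat → SW at lon 140°, lat 20°.
Square 9, 1: +9·2° lon, +1·1° lat → SW at lon 158°, lat 21°.
Cell spans 2° lon × 1° lat.
south 21.00, north 22.00.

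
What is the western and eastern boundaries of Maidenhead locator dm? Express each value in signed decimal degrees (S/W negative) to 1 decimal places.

Field D=3, M=12: +3·20° lon, +12·10° lat → SW at lon -120°, lat 30°.
Cell spans 20° lon × 10° lat.
west -120.0, east -100.0.

-120.0, -100.0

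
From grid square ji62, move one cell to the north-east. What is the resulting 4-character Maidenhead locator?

JI73

Longitude square 6; +1 → 7.
Latitude square 2; +1 → 3.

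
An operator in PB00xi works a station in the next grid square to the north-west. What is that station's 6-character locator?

Longitude subsquare x = 23; −1 → 22 = w.
Latitude subsquare i = 8; +1 → 9 = j.

PB00wj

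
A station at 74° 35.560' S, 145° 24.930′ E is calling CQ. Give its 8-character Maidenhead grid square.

Add 180° to longitude and 90° to latitude: 325.41550, 15.40733.
Field: lon ⌊325.41550/20⌋ = 16 → Q; lat ⌊15.40733/10⌋ = 1 → B.
Square: lon ⌊5.41550/2⌋ = 2; lat ⌊5.40733/1⌋ = 5.
Subsquare: lon ⌊1.41550/0.0833333⌋ = 16 → q; lat ⌊0.40733/0.0416667⌋ = 9 → j.
Extended square: lon ⌊0.08217/0.00833333⌋ = 9; lat ⌊0.03233/0.00416667⌋ = 7.

QB25qj97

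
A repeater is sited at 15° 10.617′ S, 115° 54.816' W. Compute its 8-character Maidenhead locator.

Add 180° to longitude and 90° to latitude: 64.08640, 74.82305.
Field: 64.08640/20 → 3 → D, 74.82305/10 → 7 → H; chars DH.
Square: 4.08640/2 → 2, 4.82305/1 → 4; chars 24.
Subsquare: 0.08640/0.0833333 → 1 → b, 0.82305/0.0416667 → 19 → t; chars bt.
Extended square: 0.00307/0.00833333 → 0, 0.03138/0.00416667 → 7; chars 07.

DH24bt07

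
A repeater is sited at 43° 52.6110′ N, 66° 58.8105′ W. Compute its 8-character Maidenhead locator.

Add 180° to longitude and 90° to latitude: 113.01982, 133.87685.
Field (20°×10°, letters A–R): lon ⌊113.01982/20⌋ = 5 → F; lat ⌊133.87685/10⌋ = 13 → N.
Square (2°×1°, digits 0–9): lon ⌊13.01982/2⌋ = 6; lat ⌊3.87685/1⌋ = 3.
Subsquare (5′×2.5′, letters a–x): lon ⌊1.01982/0.0833333⌋ = 12 → m; lat ⌊0.87685/0.0416667⌋ = 21 → v.
Extended square (30″×15″, digits 0–9): lon ⌊0.01982/0.00833333⌋ = 2; lat ⌊0.00185/0.00416667⌋ = 0.

FN63mv20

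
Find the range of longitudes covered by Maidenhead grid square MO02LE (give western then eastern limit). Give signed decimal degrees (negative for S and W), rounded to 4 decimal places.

Field M=12, O=14: +12·20° lon, +14·10° lat → SW at lon 60°, lat 50°.
Square 0, 2: +0·2° lon, +2·1° lat → SW at lon 60°, lat 52°.
Subsquare l=11, e=4: +11·0.0833333° lon, +4·0.0416667° lat → SW at lon 60.9167°, lat 52.1667°.
Cell spans 0.0833333° lon × 0.0416667° lat.
west 60.9167, east 61.0000.

60.9167, 61.0000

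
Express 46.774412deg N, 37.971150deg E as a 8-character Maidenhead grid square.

Shift to the Maidenhead origin (180°W, 90°S): lon 217.97115, lat 136.77441.
Field (20°×10°, letters A–R): 217.97115/20 → 10 → K, 136.77441/10 → 13 → N; chars KN.
Square (2°×1°, digits 0–9): 17.97115/2 → 8, 6.77441/1 → 6; chars 86.
Subsquare (5′×2.5′, letters a–x): 1.97115/0.0833333 → 23 → x, 0.77441/0.0416667 → 18 → s; chars xs.
Extended square (30″×15″, digits 0–9): 0.05448/0.00833333 → 6, 0.02441/0.00416667 → 5; chars 65.

KN86xs65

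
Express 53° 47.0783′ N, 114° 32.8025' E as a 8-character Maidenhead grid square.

OO73gs58

Shift to the Maidenhead origin (180°W, 90°S): lon 294.54671, lat 143.78464.
Field: 294.54671/20 → 14 → O, 143.78464/10 → 14 → O; chars OO.
Square: 14.54671/2 → 7, 3.78464/1 → 3; chars 73.
Subsquare: 0.54671/0.0833333 → 6 → g, 0.78464/0.0416667 → 18 → s; chars gs.
Extended square: 0.04671/0.00833333 → 5, 0.03464/0.00416667 → 8; chars 58.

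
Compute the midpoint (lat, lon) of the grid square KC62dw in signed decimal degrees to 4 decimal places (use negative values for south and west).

Field K=10, C=2: +10·20° lon, +2·10° lat → SW at lon 20°, lat -70°.
Square 6, 2: +6·2° lon, +2·1° lat → SW at lon 32°, lat -68°.
Subsquare d=3, w=22: +3·0.0833333° lon, +22·0.0416667° lat → SW at lon 32.25°, lat -67.0833°.
Cell spans 0.0833333° lon × 0.0416667° lat. Centre is SW corner plus half of each.
latitude -67.0625, longitude 32.2917.

-67.0625, 32.2917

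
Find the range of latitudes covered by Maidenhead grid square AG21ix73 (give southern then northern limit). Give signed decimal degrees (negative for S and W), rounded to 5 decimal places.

-28.02917, -28.02500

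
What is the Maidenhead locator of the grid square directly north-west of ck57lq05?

Longitude extended square 0; −1 → -1, wraps to 9, carry into subsquare.
Longitude subsquare l = 11; −1 → 10 = k.
Latitude extended square 5; +1 → 6.

CK57kq96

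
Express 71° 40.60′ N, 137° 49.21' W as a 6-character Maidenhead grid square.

Add 180° to longitude and 90° to latitude: 42.1798, 161.6767.
Field: lon ⌊42.1798/20⌋ = 2 → C; lat ⌊161.6767/10⌋ = 16 → Q.
Square: lon ⌊2.1798/2⌋ = 1; lat ⌊1.6767/1⌋ = 1.
Subsquare: lon ⌊0.1798/0.0833333⌋ = 2 → c; lat ⌊0.6767/0.0416667⌋ = 16 → q.

CQ11cq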